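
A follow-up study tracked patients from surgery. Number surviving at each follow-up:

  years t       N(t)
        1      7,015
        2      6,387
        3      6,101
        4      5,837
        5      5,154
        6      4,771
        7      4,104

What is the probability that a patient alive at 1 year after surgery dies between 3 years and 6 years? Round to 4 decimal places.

This is the probability of reaching 3 but not 6, conditional on being alive at 1: (N(3) − N(6)) / N(1).
= (6,101 − 4,771) / 7,015 = 1,330 / 7,015 = 0.189594.

0.1896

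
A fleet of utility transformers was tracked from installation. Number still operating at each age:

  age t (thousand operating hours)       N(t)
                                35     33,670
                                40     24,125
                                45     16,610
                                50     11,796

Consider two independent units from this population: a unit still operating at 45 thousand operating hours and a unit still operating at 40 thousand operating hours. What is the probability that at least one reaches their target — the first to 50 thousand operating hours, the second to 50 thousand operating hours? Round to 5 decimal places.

0.85189

p₁ = N(50)/N(45) = 11,796/16,610 = 0.710175; p₂ = N(50)/N(40) = 11,796/24,125 = 0.488953.
P(at least one) = 1 − (1−p₁)(1−p₂) = 1 − 0.289825 × 0.511047 = 0.851886.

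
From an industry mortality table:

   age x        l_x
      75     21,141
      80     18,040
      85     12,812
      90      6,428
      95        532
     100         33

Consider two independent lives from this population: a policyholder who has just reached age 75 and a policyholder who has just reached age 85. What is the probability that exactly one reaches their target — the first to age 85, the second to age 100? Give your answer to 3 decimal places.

p₁ = l_85/l_75 = 12,812/21,141 = 0.606026; p₂ = l_100/l_85 = 33/12,812 = 0.002576.
P(exactly one) = p₁(1−p₂) + (1−p₁)p₂ = 0.604465 + 0.001015 = 0.605480.

0.605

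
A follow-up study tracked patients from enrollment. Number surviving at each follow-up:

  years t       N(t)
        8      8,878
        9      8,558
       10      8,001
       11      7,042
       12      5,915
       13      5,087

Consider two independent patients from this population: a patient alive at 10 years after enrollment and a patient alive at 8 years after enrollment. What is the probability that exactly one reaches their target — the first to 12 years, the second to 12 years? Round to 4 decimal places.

p₁ = N(12)/N(10) = 5,915/8,001 = 0.739283; p₂ = N(12)/N(8) = 5,915/8,878 = 0.666254.
P(exactly one) = p₁(1−p₂) + (1−p₁)p₂ = 0.246733 + 0.173704 = 0.420436.

0.4204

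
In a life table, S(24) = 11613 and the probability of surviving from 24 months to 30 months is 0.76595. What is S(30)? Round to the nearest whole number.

S(30) = S(24) × p = 11613 × 0.76595 = 8895.

8895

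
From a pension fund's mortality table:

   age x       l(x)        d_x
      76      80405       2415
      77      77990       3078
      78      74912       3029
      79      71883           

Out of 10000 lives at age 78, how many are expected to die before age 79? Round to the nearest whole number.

The relevant probability is 1 − 71883/74912 = 0.040434.
Expected number = 10000 × 0.040434 = 404.

404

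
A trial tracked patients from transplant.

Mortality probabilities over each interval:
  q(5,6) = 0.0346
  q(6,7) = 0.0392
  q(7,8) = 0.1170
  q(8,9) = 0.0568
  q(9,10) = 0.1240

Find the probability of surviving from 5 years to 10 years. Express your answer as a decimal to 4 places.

0.6767

P(survive 5→10) = (1 − 0.0346) × (1 − 0.0392) × (1 − 0.1170) × (1 − 0.0568) × (1 − 0.1240).
= 0.9654 × 0.9608 × 0.8830 × 0.9432 × 0.8760 = 0.676720.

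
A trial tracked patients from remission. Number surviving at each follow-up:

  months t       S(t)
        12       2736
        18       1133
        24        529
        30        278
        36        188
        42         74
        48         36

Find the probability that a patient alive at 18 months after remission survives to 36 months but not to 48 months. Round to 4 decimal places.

0.1342

This is the probability of reaching 36 but not 48, conditional on being alive at 18: (S(36) − S(48)) / S(18).
= (188 − 36) / 1133 = 152 / 1133 = 0.134157.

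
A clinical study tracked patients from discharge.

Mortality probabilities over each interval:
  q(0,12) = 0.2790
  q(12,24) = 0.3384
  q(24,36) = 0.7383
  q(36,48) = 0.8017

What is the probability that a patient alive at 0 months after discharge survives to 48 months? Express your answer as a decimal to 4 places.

Chaining the interval survival probabilities: (1 − 0.2790) × (1 − 0.3384) × (1 − 0.7383) × (1 − 0.8017).
= 0.7210 × 0.6616 × 0.2617 × 0.1983 = 0.024755.

0.0248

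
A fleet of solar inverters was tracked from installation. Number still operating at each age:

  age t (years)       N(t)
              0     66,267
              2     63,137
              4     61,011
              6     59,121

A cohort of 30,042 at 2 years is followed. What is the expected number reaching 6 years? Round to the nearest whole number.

The relevant probability is 59,121/63,137 = 0.936392.
Expected number = 30,042 × 0.936392 = 28131.

28131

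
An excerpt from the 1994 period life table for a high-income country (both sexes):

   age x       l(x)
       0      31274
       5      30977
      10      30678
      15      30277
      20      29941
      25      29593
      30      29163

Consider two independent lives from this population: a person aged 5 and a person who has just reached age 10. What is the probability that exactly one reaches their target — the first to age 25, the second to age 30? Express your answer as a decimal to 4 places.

0.0896

p₁ = l(25)/l(5) = 29593/30977 = 0.955322; p₂ = l(30)/l(10) = 29163/30678 = 0.950616.
P(exactly one) = p₁(1−p₂) + (1−p₁)p₂ = 0.047178 + 0.042472 = 0.089649.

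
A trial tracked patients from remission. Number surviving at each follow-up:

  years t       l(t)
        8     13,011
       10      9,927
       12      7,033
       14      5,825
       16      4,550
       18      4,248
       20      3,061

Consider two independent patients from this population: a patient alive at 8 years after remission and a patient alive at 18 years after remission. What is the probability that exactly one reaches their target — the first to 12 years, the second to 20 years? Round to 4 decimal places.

p₁ = l(12)/l(8) = 7,033/13,011 = 0.540543; p₂ = l(20)/l(18) = 3,061/4,248 = 0.720574.
P(exactly one) = p₁(1−p₂) + (1−p₁)p₂ = 0.151042 + 0.331073 = 0.482115.

0.4821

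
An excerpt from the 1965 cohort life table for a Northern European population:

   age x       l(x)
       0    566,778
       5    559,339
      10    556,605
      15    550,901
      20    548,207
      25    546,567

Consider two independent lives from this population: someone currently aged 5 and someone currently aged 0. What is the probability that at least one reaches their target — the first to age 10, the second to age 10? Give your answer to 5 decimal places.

0.99991

p₁ = l(10)/l(5) = 556,605/559,339 = 0.995112; p₂ = l(10)/l(0) = 556,605/566,778 = 0.982051.
P(at least one) = 1 − (1−p₁)(1−p₂) = 1 − 0.004888 × 0.017949 = 0.999912.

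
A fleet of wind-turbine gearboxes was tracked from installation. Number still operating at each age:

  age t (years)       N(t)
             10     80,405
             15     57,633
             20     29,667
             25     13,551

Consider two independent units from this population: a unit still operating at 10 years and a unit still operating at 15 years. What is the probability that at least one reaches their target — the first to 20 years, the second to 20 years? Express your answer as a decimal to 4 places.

p₁ = N(20)/N(10) = 29,667/80,405 = 0.368970; p₂ = N(20)/N(15) = 29,667/57,633 = 0.514757.
P(at least one) = 1 − (1−p₁)(1−p₂) = 1 − 0.631030 × 0.485243 = 0.693797.

0.6938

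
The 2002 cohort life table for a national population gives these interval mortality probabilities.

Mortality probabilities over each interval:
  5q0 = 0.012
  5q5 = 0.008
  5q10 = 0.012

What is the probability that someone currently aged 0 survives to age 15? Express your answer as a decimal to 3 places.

Chaining the interval survival probabilities: (1 − 0.012) × (1 − 0.008) × (1 − 0.012).
= 0.988 × 0.992 × 0.988 = 0.968335.

0.968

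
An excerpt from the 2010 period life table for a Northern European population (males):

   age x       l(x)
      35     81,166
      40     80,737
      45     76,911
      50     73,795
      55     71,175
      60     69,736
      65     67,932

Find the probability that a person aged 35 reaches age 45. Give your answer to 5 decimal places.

The conditional survival probability is l(45)/l(35) = 76,911/81,166 = 0.947577.

0.94758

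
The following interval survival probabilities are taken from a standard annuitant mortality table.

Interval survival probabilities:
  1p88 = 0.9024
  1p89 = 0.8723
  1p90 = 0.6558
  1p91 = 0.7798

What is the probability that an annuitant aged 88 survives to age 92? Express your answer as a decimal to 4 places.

0.4025

4p88 = 0.9024 × 0.8723 × 0.6558 × 0.7798.
= 0.402550.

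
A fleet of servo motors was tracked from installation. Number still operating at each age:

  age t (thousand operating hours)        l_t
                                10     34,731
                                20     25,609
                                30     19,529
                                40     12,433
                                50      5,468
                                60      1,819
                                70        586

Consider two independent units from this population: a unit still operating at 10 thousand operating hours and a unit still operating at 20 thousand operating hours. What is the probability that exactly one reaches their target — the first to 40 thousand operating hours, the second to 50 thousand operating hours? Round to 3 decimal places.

0.419

p₁ = l_40/l_10 = 12,433/34,731 = 0.357980; p₂ = l_50/l_20 = 5,468/25,609 = 0.213519.
P(exactly one) = p₁(1−p₂) + (1−p₁)p₂ = 0.281544 + 0.137083 = 0.418628.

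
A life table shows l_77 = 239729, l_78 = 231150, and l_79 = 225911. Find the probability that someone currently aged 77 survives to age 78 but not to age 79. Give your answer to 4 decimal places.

0.0219

This is the probability of reaching 78 but not 79, conditional on being alive at 77: (l_78 − l_79) / l_77.
= (231150 − 225911) / 239729 = 5239 / 239729 = 0.021854.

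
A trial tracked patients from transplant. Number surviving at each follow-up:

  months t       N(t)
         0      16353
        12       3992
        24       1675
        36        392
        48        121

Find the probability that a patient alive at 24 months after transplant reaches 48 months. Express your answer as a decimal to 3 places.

0.072

The conditional survival probability is N(48)/N(24) = 121/1675 = 0.072239.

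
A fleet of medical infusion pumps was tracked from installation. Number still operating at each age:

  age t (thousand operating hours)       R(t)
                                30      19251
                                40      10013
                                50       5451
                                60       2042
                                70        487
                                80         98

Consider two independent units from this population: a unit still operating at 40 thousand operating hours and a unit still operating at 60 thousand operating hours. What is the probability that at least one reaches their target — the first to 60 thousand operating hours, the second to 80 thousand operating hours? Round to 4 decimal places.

p₁ = R(60)/R(40) = 2042/10013 = 0.203935; p₂ = R(80)/R(60) = 98/2042 = 0.047992.
P(at least one) = 1 − (1−p₁)(1−p₂) = 1 − 0.796065 × 0.952008 = 0.242140.

0.2421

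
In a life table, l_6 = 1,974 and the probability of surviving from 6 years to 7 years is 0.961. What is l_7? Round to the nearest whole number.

1897

l_7 = l_6 × p = 1,974 × 0.961 = 1897.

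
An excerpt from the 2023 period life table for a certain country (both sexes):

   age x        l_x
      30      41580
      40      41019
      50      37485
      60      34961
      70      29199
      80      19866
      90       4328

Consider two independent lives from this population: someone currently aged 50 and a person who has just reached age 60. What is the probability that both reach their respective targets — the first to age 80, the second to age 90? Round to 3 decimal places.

0.066

p₁ = l_80/l_50 = 19866/37485 = 0.529972; p₂ = l_90/l_60 = 4328/34961 = 0.123795.
P(both) = p₁ × p₂ = 0.529972 × 0.123795 = 0.065608.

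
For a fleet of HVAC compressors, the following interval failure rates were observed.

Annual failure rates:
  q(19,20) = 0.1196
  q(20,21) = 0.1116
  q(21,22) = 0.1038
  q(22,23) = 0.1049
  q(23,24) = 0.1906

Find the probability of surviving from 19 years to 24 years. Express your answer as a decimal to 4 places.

Chaining the interval survival probabilities: (1 − 0.1196) × (1 − 0.1116) × (1 − 0.1038) × (1 − 0.1049) × (1 − 0.1906).
= 0.8804 × 0.8884 × 0.8962 × 0.8951 × 0.8094 = 0.507842.

0.5078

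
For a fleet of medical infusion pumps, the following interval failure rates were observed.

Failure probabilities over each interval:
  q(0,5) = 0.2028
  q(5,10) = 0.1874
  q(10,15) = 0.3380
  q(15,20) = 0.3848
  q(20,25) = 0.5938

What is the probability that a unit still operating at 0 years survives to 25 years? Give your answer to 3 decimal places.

The overall survival probability is (1 − 0.2028) × (1 − 0.1874) × (1 − 0.3380) × (1 − 0.3848) × (1 − 0.5938).
= 0.7972 × 0.8126 × 0.6620 × 0.6152 × 0.4062 = 0.107166.

0.107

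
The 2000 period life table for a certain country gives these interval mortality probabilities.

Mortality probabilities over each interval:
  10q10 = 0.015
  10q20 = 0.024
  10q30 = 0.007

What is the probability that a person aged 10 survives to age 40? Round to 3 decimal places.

Survival from 10 to 40 is the product of surviving each interval: (1 − 0.015) × (1 − 0.024) × (1 − 0.007).
= 0.985 × 0.976 × 0.993 = 0.954630.

0.955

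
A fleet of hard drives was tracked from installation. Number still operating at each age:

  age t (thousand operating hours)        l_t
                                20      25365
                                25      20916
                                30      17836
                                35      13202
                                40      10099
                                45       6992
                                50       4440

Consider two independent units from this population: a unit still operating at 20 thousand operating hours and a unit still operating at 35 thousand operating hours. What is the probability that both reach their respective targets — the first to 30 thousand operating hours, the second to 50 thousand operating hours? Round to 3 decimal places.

0.236

p₁ = l_30/l_20 = 17836/25365 = 0.703174; p₂ = l_50/l_35 = 4440/13202 = 0.336313.
P(both) = p₁ × p₂ = 0.703174 × 0.336313 = 0.236487.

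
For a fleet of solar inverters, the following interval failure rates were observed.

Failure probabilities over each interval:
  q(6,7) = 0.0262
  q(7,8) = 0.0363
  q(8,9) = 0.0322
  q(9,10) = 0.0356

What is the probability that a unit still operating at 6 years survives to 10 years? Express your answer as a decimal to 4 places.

Chaining the interval survival probabilities: (1 − 0.0262) × (1 − 0.0363) × (1 − 0.0322) × (1 − 0.0356).
= 0.9738 × 0.9637 × 0.9678 × 0.9644 = 0.875900.

0.8759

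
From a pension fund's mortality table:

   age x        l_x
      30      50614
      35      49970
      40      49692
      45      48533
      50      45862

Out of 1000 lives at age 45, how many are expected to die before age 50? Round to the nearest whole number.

The relevant probability is 1 − 45862/48533 = 0.055035.
Expected number = 1000 × 0.055035 = 55.

55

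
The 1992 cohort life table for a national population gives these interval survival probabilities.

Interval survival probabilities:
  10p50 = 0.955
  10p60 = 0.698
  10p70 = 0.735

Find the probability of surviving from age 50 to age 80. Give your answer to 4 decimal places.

0.4899

The overall survival probability is 0.955 × 0.698 × 0.735.
= 0.489944.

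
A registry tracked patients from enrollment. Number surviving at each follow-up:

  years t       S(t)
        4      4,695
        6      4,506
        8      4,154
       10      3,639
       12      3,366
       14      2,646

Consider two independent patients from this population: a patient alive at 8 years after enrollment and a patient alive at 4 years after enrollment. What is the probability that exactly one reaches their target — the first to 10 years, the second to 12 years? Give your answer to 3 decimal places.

p₁ = S(10)/S(8) = 3,639/4,154 = 0.876023; p₂ = S(12)/S(4) = 3,366/4,695 = 0.716933.
P(exactly one) = p₁(1−p₂) + (1−p₁)p₂ = 0.247973 + 0.088883 = 0.336856.

0.337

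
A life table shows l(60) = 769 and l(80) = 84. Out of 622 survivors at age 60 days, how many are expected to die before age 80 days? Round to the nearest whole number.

The relevant probability is 1 − 84/769 = 0.890767.
Expected number = 622 × 0.890767 = 554.

554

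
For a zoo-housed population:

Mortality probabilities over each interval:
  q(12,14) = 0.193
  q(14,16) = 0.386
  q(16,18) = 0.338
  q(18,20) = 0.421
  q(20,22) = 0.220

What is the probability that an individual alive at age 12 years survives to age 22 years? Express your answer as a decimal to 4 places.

Chaining the interval survival probabilities: (1 − 0.193) × (1 − 0.386) × (1 − 0.338) × (1 − 0.421) × (1 − 0.220).
= 0.807 × 0.614 × 0.662 × 0.579 × 0.780 = 0.148140.

0.1481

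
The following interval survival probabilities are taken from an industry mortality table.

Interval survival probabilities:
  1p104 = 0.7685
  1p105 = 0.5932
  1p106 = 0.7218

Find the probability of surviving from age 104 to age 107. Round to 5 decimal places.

Survival from 104 to 107 is the product of surviving each interval: 0.7685 × 0.5932 × 0.7218.
= 0.329050.

0.32905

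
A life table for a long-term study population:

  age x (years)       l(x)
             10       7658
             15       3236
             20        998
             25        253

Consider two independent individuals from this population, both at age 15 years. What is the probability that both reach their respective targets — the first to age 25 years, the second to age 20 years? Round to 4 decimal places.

p₁ = l(25)/l(15) = 253/3236 = 0.078183; p₂ = l(20)/l(15) = 998/3236 = 0.308405.
P(both) = p₁ × p₂ = 0.078183 × 0.308405 = 0.024112.

0.0241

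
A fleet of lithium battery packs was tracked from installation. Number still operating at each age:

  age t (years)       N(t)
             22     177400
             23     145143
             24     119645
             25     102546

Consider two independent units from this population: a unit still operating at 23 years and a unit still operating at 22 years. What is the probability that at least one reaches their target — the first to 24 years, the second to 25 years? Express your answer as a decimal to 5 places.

p₁ = N(24)/N(23) = 119645/145143 = 0.824325; p₂ = N(25)/N(22) = 102546/177400 = 0.578050.
P(at least one) = 1 − (1−p₁)(1−p₂) = 1 − 0.175675 × 0.421950 = 0.925874.

0.92587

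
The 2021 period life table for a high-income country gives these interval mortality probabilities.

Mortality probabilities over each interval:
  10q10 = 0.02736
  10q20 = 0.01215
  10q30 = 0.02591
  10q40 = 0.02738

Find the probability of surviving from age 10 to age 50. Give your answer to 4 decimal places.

0.9103

40p10 = (1 − 0.02736) × (1 − 0.01215) × (1 − 0.02591) × (1 − 0.02738).
= 0.97264 × 0.98785 × 0.97409 × 0.97262 = 0.910302.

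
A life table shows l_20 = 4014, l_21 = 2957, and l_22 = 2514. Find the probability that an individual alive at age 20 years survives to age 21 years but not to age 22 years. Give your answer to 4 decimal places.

This is the probability of reaching 21 but not 22, conditional on being alive at 20: (l_21 − l_22) / l_20.
= (2957 − 2514) / 4014 = 443 / 4014 = 0.110364.

0.1104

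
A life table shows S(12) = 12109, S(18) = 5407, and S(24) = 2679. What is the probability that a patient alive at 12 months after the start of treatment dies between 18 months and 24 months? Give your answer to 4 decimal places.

This is the probability of reaching 18 but not 24, conditional on being alive at 12: (S(18) − S(24)) / S(12).
= (5407 − 2679) / 12109 = 2728 / 12109 = 0.225287.

0.2253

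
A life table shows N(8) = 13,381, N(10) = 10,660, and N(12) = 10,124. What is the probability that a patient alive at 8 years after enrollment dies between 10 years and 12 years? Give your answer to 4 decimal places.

0.0401

This is the probability of reaching 10 but not 12, conditional on being alive at 8: (N(10) − N(12)) / N(8).
= (10,660 − 10,124) / 13,381 = 536 / 13,381 = 0.040057.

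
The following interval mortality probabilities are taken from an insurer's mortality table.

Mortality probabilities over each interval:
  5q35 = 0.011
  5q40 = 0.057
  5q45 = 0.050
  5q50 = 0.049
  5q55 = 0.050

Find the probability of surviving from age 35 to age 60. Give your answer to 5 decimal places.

25p35 = (1 − 0.011) × (1 − 0.057) × (1 − 0.050) × (1 − 0.049) × (1 − 0.050).
= 0.989 × 0.943 × 0.950 × 0.951 × 0.950 = 0.800453.

0.80045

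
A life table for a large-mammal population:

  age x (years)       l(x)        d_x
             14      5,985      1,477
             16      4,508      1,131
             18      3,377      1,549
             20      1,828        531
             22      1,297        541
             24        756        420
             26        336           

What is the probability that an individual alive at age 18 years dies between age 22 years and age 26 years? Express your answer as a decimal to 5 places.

0.28457

This is the probability of reaching 22 but not 26, conditional on being alive at 18: (l(22) − l(26)) / l(18).
= (1,297 − 336) / 3,377 = 961 / 3,377 = 0.284572.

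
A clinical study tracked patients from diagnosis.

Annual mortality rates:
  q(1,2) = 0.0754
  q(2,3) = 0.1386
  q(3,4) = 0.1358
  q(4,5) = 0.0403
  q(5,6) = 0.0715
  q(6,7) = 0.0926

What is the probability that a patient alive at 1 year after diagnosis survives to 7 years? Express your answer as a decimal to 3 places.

0.557

Chaining the interval survival probabilities: (1 − 0.0754) × (1 − 0.1386) × (1 − 0.1358) × (1 − 0.0403) × (1 − 0.0715) × (1 − 0.0926).
= 0.9246 × 0.8614 × 0.8642 × 0.9597 × 0.9285 × 0.9074 = 0.556531.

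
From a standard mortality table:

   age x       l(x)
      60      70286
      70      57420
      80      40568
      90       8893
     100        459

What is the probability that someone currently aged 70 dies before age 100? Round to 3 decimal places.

P(die before 100 | alive at 70) = 1 − l(100)/l(70) = 1 − 459/57420 = (56961)/57420 = 0.992006.

0.992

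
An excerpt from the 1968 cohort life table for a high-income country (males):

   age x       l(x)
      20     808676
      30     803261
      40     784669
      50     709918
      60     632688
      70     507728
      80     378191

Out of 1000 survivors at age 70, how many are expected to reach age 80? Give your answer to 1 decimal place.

744.9

The relevant probability is 378191/507728 = 0.744869.
Expected number = 1000 × 0.744869 = 744.9.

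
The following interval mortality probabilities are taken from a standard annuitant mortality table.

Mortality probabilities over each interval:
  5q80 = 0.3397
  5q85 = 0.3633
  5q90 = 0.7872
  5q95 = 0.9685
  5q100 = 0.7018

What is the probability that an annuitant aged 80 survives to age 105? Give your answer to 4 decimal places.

0.0008

Survival from 80 to 105 is the product of surviving each interval: (1 − 0.3397) × (1 − 0.3633) × (1 − 0.7872) × (1 − 0.9685) × (1 − 0.7018).
= 0.6603 × 0.6367 × 0.2128 × 0.0315 × 0.2982 = 0.000840.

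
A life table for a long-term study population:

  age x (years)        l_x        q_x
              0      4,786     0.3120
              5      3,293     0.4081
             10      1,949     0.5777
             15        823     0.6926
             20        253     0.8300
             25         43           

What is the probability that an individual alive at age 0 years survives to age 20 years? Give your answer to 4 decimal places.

The conditional survival probability is l_20/l_0 = 253/4,786 = 0.052863.

0.0529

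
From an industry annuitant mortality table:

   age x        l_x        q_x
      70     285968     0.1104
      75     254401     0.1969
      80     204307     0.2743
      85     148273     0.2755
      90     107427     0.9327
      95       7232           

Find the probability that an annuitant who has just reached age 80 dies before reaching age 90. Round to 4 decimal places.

P(die before 90 | alive at 80) = 1 − l_90/l_80 = 1 − 107427/204307 = (96880)/204307 = 0.474188.

0.4742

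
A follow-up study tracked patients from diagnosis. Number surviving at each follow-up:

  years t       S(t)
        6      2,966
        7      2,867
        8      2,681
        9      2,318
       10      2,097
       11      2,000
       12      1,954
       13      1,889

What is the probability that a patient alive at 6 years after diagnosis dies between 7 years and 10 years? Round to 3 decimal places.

0.260

This is the probability of reaching 7 but not 10, conditional on being alive at 6: (S(7) − S(10)) / S(6).
= (2,867 − 2,097) / 2,966 = 770 / 2,966 = 0.259609.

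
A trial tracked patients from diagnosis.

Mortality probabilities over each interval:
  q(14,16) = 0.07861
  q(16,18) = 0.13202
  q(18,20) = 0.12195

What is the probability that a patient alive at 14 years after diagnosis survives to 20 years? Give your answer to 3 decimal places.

The overall survival probability is (1 − 0.07861) × (1 − 0.13202) × (1 − 0.12195).
= 0.92139 × 0.86798 × 0.87805 = 0.702219.

0.702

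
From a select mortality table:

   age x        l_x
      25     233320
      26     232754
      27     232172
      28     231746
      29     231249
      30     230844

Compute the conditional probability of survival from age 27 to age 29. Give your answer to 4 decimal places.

We want 2p27 = l_29/l_27.
The conditional survival probability is l_29/l_27 = 231249/232172 = 0.996024.

0.9960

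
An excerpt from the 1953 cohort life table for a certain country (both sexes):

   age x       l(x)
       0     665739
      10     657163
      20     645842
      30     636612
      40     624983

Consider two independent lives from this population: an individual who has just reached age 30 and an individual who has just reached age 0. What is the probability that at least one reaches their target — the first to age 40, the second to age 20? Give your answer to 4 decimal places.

0.9995

p₁ = l(40)/l(30) = 624983/636612 = 0.981733; p₂ = l(20)/l(0) = 645842/665739 = 0.970113.
P(at least one) = 1 − (1−p₁)(1−p₂) = 1 − 0.018267 × 0.029887 = 0.999454.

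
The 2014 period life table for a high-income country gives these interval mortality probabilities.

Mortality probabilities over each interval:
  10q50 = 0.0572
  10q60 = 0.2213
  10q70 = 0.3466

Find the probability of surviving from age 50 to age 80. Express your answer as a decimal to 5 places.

0.47970

30p50 = (1 − 0.0572) × (1 − 0.2213) × (1 − 0.3466).
= 0.9428 × 0.7787 × 0.6534 = 0.479699.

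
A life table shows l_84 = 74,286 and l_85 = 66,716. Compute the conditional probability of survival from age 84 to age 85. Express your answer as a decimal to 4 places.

0.8981

The conditional survival probability is l_85/l_84 = 66,716/74,286 = 0.898097.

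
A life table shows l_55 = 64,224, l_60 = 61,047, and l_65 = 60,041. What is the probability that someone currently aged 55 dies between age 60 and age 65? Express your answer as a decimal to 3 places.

0.016

This is the probability of reaching 60 but not 65, conditional on being alive at 55: (l_60 − l_65) / l_55.
= (61,047 − 60,041) / 64,224 = 1,006 / 64,224 = 0.015664.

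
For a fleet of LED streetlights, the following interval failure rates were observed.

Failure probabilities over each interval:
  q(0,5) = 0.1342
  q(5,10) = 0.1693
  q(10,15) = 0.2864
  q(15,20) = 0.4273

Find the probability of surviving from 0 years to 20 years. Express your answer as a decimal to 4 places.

0.2939

P(survive 0→20) = (1 − 0.1342) × (1 − 0.1693) × (1 − 0.2864) × (1 − 0.4273).
= 0.8658 × 0.8307 × 0.7136 × 0.5727 = 0.293930.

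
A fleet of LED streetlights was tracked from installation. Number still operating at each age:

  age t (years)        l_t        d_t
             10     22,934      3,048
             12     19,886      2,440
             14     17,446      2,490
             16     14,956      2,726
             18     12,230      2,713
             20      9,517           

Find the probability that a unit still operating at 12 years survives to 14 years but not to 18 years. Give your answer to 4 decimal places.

This is the probability of reaching 14 but not 18, conditional on being operational at 12: (l_14 − l_18) / l_12.
= (17,446 − 12,230) / 19,886 = 5,216 / 19,886 = 0.262295.

0.2623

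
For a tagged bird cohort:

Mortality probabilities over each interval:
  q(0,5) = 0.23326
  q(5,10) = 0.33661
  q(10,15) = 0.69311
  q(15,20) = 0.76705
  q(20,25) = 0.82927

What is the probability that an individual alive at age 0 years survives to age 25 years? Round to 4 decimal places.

Survival from 0 to 25 is the product of surviving each interval: (1 − 0.23326) × (1 − 0.33661) × (1 − 0.69311) × (1 − 0.76705) × (1 − 0.82927).
= 0.76674 × 0.66339 × 0.30689 × 0.23295 × 0.17073 = 0.006208.

0.0062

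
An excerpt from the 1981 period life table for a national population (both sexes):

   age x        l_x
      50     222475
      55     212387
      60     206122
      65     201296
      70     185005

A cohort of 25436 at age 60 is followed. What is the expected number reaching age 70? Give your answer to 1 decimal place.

22830.1

The relevant probability is 185005/206122 = 0.897551.
Expected number = 25436 × 0.897551 = 22830.1.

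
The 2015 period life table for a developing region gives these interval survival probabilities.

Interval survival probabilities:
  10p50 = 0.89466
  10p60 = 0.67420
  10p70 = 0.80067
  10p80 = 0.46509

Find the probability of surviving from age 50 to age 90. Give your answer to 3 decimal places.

0.225

Survival from 50 to 90 is the product of surviving each interval: 0.89466 × 0.67420 × 0.80067 × 0.46509.
= 0.224614.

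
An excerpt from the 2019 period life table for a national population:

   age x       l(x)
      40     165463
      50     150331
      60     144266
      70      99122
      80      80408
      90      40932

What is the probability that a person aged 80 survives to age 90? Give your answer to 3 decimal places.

0.509

The conditional survival probability is l(90)/l(80) = 40932/80408 = 0.509054.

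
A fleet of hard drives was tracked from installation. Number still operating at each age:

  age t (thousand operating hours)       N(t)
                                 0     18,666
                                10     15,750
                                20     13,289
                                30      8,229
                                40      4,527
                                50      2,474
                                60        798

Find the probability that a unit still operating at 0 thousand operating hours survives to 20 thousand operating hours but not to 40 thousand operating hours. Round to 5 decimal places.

0.46941

This is the probability of reaching 20 but not 40, conditional on being operational at 0: (N(20) − N(40)) / N(0).
= (13,289 − 4,527) / 18,666 = 8,762 / 18,666 = 0.469410.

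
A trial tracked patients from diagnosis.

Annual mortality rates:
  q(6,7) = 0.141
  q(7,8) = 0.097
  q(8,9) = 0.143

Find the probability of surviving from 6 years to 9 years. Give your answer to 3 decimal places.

P(survive 6→9) = (1 − 0.141) × (1 − 0.097) × (1 − 0.143).
= 0.859 × 0.903 × 0.857 = 0.664755.

0.665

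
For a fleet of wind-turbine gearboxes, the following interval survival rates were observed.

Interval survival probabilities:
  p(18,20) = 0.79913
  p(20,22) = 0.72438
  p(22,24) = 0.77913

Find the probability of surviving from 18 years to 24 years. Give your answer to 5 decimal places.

Chaining the interval survival probabilities: 0.79913 × 0.72438 × 0.77913.
= 0.451018.

0.45102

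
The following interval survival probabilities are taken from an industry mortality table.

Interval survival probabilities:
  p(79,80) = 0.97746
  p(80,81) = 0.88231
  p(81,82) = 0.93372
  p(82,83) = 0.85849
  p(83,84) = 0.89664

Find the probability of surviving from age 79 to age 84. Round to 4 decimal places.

0.6199

Survival from 79 to 84 is the product of surviving each interval: 0.97746 × 0.88231 × 0.93372 × 0.85849 × 0.89664.
= 0.619855.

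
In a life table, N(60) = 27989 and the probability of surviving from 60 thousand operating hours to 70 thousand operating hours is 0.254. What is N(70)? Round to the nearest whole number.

7109

N(70) = N(60) × p = 27989 × 0.254 = 7109.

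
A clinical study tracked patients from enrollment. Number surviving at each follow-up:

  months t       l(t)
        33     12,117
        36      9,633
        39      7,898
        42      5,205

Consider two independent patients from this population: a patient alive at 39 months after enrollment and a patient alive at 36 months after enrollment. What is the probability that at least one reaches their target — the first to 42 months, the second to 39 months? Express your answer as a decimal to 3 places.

0.939

p₁ = l(42)/l(39) = 5,205/7,898 = 0.659028; p₂ = l(39)/l(36) = 7,898/9,633 = 0.819890.
P(at least one) = 1 − (1−p₁)(1−p₂) = 1 − 0.340972 × 0.180110 = 0.938588.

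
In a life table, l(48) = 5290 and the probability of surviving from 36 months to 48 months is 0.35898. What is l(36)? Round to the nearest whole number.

l(36) = l(48) / p = 5290 / 0.35898 = 14736.

14736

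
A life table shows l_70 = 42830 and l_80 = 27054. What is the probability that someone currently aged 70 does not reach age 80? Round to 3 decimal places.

P(die before 80 | alive at 70) = 1 − l_80/l_70 = 1 − 27054/42830 = (15776)/42830 = 0.368340.

0.368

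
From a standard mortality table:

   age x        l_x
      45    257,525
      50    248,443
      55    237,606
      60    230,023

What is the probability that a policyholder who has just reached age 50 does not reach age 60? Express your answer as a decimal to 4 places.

P(die before 60 | alive at 50) = 1 − l_60/l_50 = 1 − 230,023/248,443 = (18,420)/248,443 = 0.074142.

0.0741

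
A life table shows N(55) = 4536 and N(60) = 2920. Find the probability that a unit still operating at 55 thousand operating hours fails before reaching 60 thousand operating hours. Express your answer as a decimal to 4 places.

P(fail before 60 | operational at 55) = 1 − N(60)/N(55) = 1 − 2920/4536 = (1616)/4536 = 0.356261.

0.3563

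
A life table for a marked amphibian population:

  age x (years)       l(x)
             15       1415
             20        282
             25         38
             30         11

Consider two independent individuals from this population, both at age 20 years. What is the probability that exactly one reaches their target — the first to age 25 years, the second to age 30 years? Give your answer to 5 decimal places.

p₁ = l(25)/l(20) = 38/282 = 0.134752; p₂ = l(30)/l(20) = 11/282 = 0.039007.
P(exactly one) = p₁(1−p₂) + (1−p₁)p₂ = 0.129496 + 0.033751 = 0.163246.

0.16325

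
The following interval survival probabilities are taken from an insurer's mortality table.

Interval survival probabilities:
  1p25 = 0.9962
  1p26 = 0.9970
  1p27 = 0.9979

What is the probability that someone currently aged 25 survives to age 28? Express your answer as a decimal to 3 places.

The overall survival probability is 0.9962 × 0.9970 × 0.9979.
= 0.991126.

0.991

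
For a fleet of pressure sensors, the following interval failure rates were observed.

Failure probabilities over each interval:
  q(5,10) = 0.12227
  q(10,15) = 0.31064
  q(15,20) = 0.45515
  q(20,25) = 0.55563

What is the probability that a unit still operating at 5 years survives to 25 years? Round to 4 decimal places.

Chaining the interval survival probabilities: (1 − 0.12227) × (1 − 0.31064) × (1 − 0.45515) × (1 − 0.55563).
= 0.87773 × 0.68936 × 0.54485 × 0.44437 = 0.146497.

0.1465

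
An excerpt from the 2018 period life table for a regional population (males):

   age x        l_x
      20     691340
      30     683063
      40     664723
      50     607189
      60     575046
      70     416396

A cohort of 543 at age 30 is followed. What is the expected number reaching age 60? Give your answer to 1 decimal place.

457.1

The relevant probability is 575046/683063 = 0.841864.
Expected number = 543 × 0.841864 = 457.1.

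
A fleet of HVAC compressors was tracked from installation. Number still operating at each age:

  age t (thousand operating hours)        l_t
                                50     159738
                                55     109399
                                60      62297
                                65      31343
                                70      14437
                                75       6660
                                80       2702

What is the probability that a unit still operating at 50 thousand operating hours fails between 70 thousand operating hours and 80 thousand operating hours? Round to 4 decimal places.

This is the probability of reaching 70 but not 80, conditional on being operational at 50: (l_70 − l_80) / l_50.
= (14437 − 2702) / 159738 = 11735 / 159738 = 0.073464.

0.0735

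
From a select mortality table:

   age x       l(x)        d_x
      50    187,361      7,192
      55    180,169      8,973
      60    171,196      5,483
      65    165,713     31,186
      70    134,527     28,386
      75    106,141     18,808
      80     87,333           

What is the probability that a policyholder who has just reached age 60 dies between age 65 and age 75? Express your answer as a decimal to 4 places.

0.3480

This is the probability of reaching 65 but not 75, conditional on being alive at 60: (l(65) − l(75)) / l(60).
= (165,713 − 106,141) / 171,196 = 59,572 / 171,196 = 0.347975.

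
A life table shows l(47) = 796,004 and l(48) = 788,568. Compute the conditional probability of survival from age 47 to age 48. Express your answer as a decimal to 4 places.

0.9907

The conditional survival probability is l(48)/l(47) = 788,568/796,004 = 0.990658.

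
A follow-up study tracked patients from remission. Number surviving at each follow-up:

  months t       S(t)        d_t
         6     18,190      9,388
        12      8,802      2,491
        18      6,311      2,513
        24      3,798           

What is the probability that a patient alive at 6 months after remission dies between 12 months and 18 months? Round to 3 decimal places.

0.137

This is the probability of reaching 12 but not 18, conditional on being alive at 6: (S(12) − S(18)) / S(6).
= (8,802 − 6,311) / 18,190 = 2,491 / 18,190 = 0.136943.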